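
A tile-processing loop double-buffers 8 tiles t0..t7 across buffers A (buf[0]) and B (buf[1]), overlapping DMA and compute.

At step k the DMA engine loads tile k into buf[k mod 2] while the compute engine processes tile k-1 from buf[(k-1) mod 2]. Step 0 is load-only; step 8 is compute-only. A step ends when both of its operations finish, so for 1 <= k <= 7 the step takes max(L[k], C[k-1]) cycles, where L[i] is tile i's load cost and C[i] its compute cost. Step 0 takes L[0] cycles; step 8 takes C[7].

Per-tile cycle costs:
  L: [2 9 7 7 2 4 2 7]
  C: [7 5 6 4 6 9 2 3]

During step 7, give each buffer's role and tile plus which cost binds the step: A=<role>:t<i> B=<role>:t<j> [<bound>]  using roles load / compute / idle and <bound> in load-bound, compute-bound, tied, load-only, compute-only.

step 7: A=compute:t6 B=load:t7 [load-bound]

  0. 2=2c; end=2; A:t0 B:-
  1. max(9,7)=9c; end=11; A:t0 B:t1
  2. max(7,5)=7c; end=18; A:t2 B:t1
  3. max(7,6)=7c; end=25; A:t2 B:t3
  4. max(2,4)=4c; end=29; A:t4 B:t3
  5. max(4,6)=6c; end=35; A:t4 B:t5
  6. max(2,9)=9c; end=44; A:t6 B:t5
  7. max(7,2)=7c; end=51; A:t6 B:t7
  8. 3=3c; end=54; A:t6 B:t7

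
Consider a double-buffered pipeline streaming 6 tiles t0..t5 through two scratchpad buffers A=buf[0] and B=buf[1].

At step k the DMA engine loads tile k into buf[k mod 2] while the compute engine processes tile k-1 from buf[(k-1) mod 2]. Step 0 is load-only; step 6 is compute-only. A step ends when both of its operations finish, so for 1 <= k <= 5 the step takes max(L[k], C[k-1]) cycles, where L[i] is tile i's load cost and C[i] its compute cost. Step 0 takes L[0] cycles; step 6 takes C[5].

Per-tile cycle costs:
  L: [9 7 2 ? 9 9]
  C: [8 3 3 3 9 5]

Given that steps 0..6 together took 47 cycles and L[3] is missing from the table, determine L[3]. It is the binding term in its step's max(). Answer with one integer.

L[3] = 4

step 0 = dur = L[0]=9 = 9
step 1 = dur = max(L[1]=7, C[0]=8) = 8
step 2 = dur = max(L[2]=2, C[1]=3) = 3
step 3 = dur = max(L[3]=?, C[2]=3) = L[3]  (unknown; binding)
step 4 = dur = max(L[4]=9, C[3]=3) = 9
step 5 = dur = max(L[5]=9, C[4]=9) = 9
step 6 = dur = C[5]=5 = 5
sum of known step durations = 43
dur[3] = total - known = 47 - 43 = 4
L[3] is the binding max in step 3, so L[3] = dur[3] = 4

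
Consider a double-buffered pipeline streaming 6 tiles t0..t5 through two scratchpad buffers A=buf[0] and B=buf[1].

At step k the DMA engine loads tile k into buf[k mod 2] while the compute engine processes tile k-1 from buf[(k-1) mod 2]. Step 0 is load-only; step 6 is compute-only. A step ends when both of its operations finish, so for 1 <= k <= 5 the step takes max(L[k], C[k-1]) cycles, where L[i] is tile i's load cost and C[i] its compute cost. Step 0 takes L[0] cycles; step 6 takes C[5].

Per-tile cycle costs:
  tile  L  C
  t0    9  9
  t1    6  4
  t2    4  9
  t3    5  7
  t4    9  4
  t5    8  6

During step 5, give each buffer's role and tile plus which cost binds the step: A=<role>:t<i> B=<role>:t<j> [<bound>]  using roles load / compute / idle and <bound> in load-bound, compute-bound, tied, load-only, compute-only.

k=0 load=t0/9c comp=- wait=9 total=9
k=1 load=t1/6c comp=t0/9c wait=9 total=18
k=2 load=t2/4c comp=t1/4c wait=4 total=22
k=3 load=t3/5c comp=t2/9c wait=9 total=31
k=4 load=t4/9c comp=t3/7c wait=9 total=40
k=5 load=t5/8c comp=t4/4c wait=8 total=48
k=6 load=- comp=t5/6c wait=6 total=54

step 5: A=compute:t4 B=load:t5 [load-bound]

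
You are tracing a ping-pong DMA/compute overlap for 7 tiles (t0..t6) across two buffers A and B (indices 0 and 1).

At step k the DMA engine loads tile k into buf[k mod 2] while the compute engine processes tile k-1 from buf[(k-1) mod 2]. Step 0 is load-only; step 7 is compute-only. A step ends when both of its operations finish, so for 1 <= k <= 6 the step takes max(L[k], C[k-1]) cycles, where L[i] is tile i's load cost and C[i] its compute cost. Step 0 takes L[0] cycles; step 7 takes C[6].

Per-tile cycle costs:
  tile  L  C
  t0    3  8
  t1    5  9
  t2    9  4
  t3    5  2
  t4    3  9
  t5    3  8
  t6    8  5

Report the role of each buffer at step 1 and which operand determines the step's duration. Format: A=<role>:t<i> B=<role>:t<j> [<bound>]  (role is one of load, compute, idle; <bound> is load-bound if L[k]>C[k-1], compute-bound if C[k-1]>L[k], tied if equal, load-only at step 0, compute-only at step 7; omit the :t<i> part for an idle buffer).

step 1: A=compute:t0 B=load:t1 [compute-bound]

k=0 load=t0/3c comp=- wait=3 total=3
k=1 load=t1/5c comp=t0/8c wait=8 total=11
k=2 load=t2/9c comp=t1/9c wait=9 total=20
k=3 load=t3/5c comp=t2/4c wait=5 total=25
k=4 load=t4/3c comp=t3/2c wait=3 total=28
k=5 load=t5/3c comp=t4/9c wait=9 total=37
k=6 load=t6/8c comp=t5/8c wait=8 total=45
k=7 load=- comp=t6/5c wait=5 total=50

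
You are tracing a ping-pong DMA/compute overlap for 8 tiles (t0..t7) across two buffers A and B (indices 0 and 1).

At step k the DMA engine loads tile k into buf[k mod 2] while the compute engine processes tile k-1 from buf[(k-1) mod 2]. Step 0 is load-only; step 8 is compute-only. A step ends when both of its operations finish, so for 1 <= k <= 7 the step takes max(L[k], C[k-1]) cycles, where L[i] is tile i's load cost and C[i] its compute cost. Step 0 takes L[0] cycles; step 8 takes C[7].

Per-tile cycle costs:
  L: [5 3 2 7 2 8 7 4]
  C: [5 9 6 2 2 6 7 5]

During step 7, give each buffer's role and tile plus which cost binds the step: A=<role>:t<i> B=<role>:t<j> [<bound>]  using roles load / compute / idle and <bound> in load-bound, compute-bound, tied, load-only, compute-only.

  0. 5=5c; end=5; A:t0 B:-
  1. max(3,5)=5c; end=10; A:t0 B:t1
  2. max(2,9)=9c; end=19; A:t2 B:t1
  3. max(7,6)=7c; end=26; A:t2 B:t3
  4. max(2,2)=2c; end=28; A:t4 B:t3
  5. max(8,2)=8c; end=36; A:t4 B:t5
  6. max(7,6)=7c; end=43; A:t6 B:t5
  7. max(4,7)=7c; end=50; A:t6 B:t7
  8. 5=5c; end=55; A:t6 B:t7

step 7: A=compute:t6 B=load:t7 [compute-bound]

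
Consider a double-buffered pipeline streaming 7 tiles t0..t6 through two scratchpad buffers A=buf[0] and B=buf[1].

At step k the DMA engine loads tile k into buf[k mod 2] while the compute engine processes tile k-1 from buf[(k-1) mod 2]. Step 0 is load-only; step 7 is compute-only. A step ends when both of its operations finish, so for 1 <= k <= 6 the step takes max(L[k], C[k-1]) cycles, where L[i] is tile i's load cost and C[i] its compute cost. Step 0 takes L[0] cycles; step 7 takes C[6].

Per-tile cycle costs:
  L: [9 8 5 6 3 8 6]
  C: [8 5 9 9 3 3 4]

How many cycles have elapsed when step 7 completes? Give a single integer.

end_cycle[7] = 58

step 0: L[0]=9 → dur=9, Σ=9 | A=load:t0 B=idle [load-only]
step 1: L[1]=8 C[0]=8 → dur=8, Σ=17 | A=compute:t0 B=load:t1 [tied]
step 2: L[2]=5 C[1]=5 → dur=5, Σ=22 | A=load:t2 B=compute:t1 [tied]
step 3: L[3]=6 C[2]=9 → dur=9, Σ=31 | A=compute:t2 B=load:t3 [compute-bound]
step 4: L[4]=3 C[3]=9 → dur=9, Σ=40 | A=load:t4 B=compute:t3 [compute-bound]
step 5: L[5]=8 C[4]=3 → dur=8, Σ=48 | A=compute:t4 B=load:t5 [load-bound]
step 6: L[6]=6 C[5]=3 → dur=6, Σ=54 | A=load:t6 B=compute:t5 [load-bound]
step 7: C[6]=4 → dur=4, Σ=58 | A=compute:t6 B=idle [compute-only]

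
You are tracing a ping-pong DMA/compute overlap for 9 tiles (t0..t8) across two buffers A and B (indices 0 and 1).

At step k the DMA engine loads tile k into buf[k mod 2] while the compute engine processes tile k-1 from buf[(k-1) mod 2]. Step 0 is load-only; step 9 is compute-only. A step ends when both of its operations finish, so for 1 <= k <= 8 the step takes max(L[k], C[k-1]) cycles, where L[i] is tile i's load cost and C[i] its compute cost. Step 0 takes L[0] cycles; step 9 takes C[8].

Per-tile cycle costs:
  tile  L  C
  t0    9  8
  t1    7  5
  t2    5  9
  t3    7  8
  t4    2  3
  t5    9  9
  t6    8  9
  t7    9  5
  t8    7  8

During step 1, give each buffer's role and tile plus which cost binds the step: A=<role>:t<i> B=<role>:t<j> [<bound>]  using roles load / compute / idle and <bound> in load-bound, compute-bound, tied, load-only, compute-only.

step 1: A=compute:t0 B=load:t1 [compute-bound]

step 0: L[0]=9 → dur=9, Σ=9 | A=load:t0 B=idle [load-only]
step 1: L[1]=7 C[0]=8 → dur=8, Σ=17 | A=compute:t0 B=load:t1 [compute-bound]
step 2: L[2]=5 C[1]=5 → dur=5, Σ=22 | A=load:t2 B=compute:t1 [tied]
step 3: L[3]=7 C[2]=9 → dur=9, Σ=31 | A=compute:t2 B=load:t3 [compute-bound]
step 4: L[4]=2 C[3]=8 → dur=8, Σ=39 | A=load:t4 B=compute:t3 [compute-bound]
step 5: L[5]=9 C[4]=3 → dur=9, Σ=48 | A=compute:t4 B=load:t5 [load-bound]
step 6: L[6]=8 C[5]=9 → dur=9, Σ=57 | A=load:t6 B=compute:t5 [compute-bound]
step 7: L[7]=9 C[6]=9 → dur=9, Σ=66 | A=compute:t6 B=load:t7 [tied]
step 8: L[8]=7 C[7]=5 → dur=7, Σ=73 | A=load:t8 B=compute:t7 [load-bound]
step 9: C[8]=8 → dur=8, Σ=81 | A=compute:t8 B=idle [compute-only]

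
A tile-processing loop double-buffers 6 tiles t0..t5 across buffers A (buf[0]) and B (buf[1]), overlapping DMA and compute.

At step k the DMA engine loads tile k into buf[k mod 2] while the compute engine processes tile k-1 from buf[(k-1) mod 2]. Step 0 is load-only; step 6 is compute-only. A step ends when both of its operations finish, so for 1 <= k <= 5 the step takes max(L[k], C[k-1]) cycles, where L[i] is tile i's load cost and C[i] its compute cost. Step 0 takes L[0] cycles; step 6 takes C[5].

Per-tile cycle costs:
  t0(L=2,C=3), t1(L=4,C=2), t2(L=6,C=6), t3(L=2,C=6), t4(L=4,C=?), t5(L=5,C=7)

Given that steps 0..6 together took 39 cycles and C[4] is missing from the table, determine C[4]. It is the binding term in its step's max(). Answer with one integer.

step 0 = dur = L[0]=2 = 2
step 1 = dur = max(L[1]=4, C[0]=3) = 4
step 2 = dur = max(L[2]=6, C[1]=2) = 6
step 3 = dur = max(L[3]=2, C[2]=6) = 6
step 4 = dur = max(L[4]=4, C[3]=6) = 6
step 5 = dur = max(L[5]=5, C[4]=?) = C[4]  (unknown; binding)
step 6 = dur = C[5]=7 = 7
sum of known step durations = 31
dur[5] = total - known = 39 - 31 = 8
C[4] is the binding max in step 5, so C[4] = dur[5] = 8

C[4] = 8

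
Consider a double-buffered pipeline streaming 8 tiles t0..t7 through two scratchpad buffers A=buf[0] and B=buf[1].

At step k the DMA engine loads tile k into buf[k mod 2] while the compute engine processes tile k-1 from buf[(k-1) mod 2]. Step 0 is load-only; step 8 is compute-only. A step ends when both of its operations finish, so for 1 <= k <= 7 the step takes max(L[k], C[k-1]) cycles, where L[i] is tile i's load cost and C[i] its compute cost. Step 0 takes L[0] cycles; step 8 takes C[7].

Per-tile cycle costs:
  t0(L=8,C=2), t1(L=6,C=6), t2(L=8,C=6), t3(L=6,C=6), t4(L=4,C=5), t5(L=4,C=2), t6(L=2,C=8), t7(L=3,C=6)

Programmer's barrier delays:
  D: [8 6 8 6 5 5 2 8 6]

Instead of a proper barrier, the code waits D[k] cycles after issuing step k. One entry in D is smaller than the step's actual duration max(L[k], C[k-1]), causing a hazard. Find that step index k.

hazard at step 4

k=0 barrier L[0]=8→8c, D[0]=8 ok
k=1 barrier max(L[1]=6,C[0]=2)→6c, D[1]=6 ok
k=2 barrier max(L[2]=8,C[1]=6)→8c, D[2]=8 ok
k=3 barrier max(L[3]=6,C[2]=6)→6c, D[3]=6 ok
k=4 barrier max(L[4]=4,C[3]=6)→6c, D[4]=5 SHORT
k=5 barrier max(L[5]=4,C[4]=5)→5c, D[5]=5 ok
k=6 barrier max(L[6]=2,C[5]=2)→2c, D[6]=2 ok
k=7 barrier max(L[7]=3,C[6]=8)→8c, D[7]=8 ok
k=8 barrier C[7]=6→6c, D[8]=6 ok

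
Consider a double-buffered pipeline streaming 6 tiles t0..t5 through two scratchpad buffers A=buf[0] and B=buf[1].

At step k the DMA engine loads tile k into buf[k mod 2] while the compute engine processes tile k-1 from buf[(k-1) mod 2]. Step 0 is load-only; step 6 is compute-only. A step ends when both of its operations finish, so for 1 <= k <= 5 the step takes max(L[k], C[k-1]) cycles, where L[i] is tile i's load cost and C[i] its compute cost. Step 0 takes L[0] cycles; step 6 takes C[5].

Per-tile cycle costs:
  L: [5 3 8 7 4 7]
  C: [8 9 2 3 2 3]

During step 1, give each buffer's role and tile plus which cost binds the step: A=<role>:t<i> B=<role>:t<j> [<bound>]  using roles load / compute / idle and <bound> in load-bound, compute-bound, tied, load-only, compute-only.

  0. 5=5c; end=5; A:t0 B:-
  1. max(3,8)=8c; end=13; A:t0 B:t1
  2. max(8,9)=9c; end=22; A:t2 B:t1
  3. max(7,2)=7c; end=29; A:t2 B:t3
  4. max(4,3)=4c; end=33; A:t4 B:t3
  5. max(7,2)=7c; end=40; A:t4 B:t5
  6. 3=3c; end=43; A:t4 B:t5

step 1: A=compute:t0 B=load:t1 [compute-bound]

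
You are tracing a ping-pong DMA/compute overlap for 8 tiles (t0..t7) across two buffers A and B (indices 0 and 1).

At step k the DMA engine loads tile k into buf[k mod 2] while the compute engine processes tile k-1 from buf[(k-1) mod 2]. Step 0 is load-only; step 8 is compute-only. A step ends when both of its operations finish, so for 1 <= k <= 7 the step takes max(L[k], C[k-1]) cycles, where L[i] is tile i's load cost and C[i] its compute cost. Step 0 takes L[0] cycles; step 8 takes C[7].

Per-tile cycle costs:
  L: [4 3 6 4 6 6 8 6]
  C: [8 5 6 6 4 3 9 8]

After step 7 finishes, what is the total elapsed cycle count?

end_cycle[7] = 53

[0] DMA t0→A (4c) ∥ CU idle ⇒ 4c, clock 4
[1] DMA t1→B (3c) ∥ CU A:t0 (8c) ⇒ 8c, clock 12
[2] DMA t2→A (6c) ∥ CU B:t1 (5c) ⇒ 6c, clock 18
[3] DMA t3→B (4c) ∥ CU A:t2 (6c) ⇒ 6c, clock 24
[4] DMA t4→A (6c) ∥ CU B:t3 (6c) ⇒ 6c, clock 30
[5] DMA t5→B (6c) ∥ CU A:t4 (4c) ⇒ 6c, clock 36
[6] DMA t6→A (8c) ∥ CU B:t5 (3c) ⇒ 8c, clock 44
[7] DMA t7→B (6c) ∥ CU A:t6 (9c) ⇒ 9c, clock 53
[8] DMA idle ∥ CU B:t7 (8c) ⇒ 8c, clock 61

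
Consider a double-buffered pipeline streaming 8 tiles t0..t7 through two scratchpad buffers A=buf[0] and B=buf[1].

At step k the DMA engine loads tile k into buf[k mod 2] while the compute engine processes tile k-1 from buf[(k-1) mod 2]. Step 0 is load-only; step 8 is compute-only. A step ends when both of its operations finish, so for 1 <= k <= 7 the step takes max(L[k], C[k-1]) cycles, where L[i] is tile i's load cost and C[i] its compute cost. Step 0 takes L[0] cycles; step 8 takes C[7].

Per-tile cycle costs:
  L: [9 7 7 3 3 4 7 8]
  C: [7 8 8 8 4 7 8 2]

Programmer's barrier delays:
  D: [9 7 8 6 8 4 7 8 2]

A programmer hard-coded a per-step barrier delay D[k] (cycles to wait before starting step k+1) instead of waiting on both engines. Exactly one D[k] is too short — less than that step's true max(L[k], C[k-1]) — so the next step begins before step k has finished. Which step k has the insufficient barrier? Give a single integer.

hazard at step 3

step 0: need L[0]=9 = 9; D[0]=9 ok
step 1: need max(L[1]=7,C[0]=7) = 7; D[1]=7 ok
step 2: need max(L[2]=7,C[1]=8) = 8; D[2]=8 ok
step 3: need max(L[3]=3,C[2]=8) = 8; D[3]=6 SHORT
step 4: need max(L[4]=3,C[3]=8) = 8; D[4]=8 ok
step 5: need max(L[5]=4,C[4]=4) = 4; D[5]=4 ok
step 6: need max(L[6]=7,C[5]=7) = 7; D[6]=7 ok
step 7: need max(L[7]=8,C[6]=8) = 8; D[7]=8 ok
step 8: need C[7]=2 = 2; D[8]=2 ok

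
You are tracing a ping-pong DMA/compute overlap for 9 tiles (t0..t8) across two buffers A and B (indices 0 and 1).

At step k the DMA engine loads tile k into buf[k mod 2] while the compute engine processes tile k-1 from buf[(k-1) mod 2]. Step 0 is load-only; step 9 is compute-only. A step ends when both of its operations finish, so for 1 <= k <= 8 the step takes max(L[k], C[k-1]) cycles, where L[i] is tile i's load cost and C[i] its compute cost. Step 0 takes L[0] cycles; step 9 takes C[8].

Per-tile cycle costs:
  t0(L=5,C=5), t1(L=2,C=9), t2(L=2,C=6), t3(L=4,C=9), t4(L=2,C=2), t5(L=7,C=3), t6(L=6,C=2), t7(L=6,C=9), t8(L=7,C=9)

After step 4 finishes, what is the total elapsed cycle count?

end_cycle[4] = 34

k=0 load=t0/5c comp=- wait=5 total=5
k=1 load=t1/2c comp=t0/5c wait=5 total=10
k=2 load=t2/2c comp=t1/9c wait=9 total=19
k=3 load=t3/4c comp=t2/6c wait=6 total=25
k=4 load=t4/2c comp=t3/9c wait=9 total=34
k=5 load=t5/7c comp=t4/2c wait=7 total=41
k=6 load=t6/6c comp=t5/3c wait=6 total=47
k=7 load=t7/6c comp=t6/2c wait=6 total=53
k=8 load=t8/7c comp=t7/9c wait=9 total=62
k=9 load=- comp=t8/9c wait=9 total=71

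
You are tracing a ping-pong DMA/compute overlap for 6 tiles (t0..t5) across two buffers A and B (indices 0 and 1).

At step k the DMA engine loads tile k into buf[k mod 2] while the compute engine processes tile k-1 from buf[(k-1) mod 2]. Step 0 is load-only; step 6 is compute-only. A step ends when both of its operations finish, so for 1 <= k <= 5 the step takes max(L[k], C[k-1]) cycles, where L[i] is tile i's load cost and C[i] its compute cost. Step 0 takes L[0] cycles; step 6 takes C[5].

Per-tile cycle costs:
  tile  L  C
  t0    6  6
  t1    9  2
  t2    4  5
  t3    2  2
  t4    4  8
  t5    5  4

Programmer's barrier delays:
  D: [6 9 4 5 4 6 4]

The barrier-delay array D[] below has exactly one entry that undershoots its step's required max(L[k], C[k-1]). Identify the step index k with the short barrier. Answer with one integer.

step 0: need L[0]=6 = 6; D[0]=6 ok
step 1: need max(L[1]=9,C[0]=6) = 9; D[1]=9 ok
step 2: need max(L[2]=4,C[1]=2) = 4; D[2]=4 ok
step 3: need max(L[3]=2,C[2]=5) = 5; D[3]=5 ok
step 4: need max(L[4]=4,C[3]=2) = 4; D[4]=4 ok
step 5: need max(L[5]=5,C[4]=8) = 8; D[5]=6 SHORT
step 6: need C[5]=4 = 4; D[6]=4 ok

hazard at step 5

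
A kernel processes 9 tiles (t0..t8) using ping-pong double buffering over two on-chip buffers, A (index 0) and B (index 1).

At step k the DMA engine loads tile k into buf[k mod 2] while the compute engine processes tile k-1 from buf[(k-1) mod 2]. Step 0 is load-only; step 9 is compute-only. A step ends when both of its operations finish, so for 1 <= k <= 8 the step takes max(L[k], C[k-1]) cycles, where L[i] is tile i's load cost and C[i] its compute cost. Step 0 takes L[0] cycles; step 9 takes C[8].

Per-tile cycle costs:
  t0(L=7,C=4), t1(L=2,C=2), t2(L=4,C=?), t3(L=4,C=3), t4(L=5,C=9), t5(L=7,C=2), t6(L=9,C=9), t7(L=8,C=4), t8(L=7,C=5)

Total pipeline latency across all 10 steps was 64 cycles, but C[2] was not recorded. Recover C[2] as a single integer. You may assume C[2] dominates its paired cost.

C[2] = 5

step 0 = dur = L[0]=7 = 7
step 1 = dur = max(L[1]=2, C[0]=4) = 4
step 2 = dur = max(L[2]=4, C[1]=2) = 4
step 3 = dur = max(L[3]=4, C[2]=?) = C[2]  (unknown; binding)
step 4 = dur = max(L[4]=5, C[3]=3) = 5
step 5 = dur = max(L[5]=7, C[4]=9) = 9
step 6 = dur = max(L[6]=9, C[5]=2) = 9
step 7 = dur = max(L[7]=8, C[6]=9) = 9
step 8 = dur = max(L[8]=7, C[7]=4) = 7
step 9 = dur = C[8]=5 = 5
sum of known step durations = 59
dur[3] = total - known = 64 - 59 = 5
C[2] is the binding max in step 3, so C[2] = dur[3] = 5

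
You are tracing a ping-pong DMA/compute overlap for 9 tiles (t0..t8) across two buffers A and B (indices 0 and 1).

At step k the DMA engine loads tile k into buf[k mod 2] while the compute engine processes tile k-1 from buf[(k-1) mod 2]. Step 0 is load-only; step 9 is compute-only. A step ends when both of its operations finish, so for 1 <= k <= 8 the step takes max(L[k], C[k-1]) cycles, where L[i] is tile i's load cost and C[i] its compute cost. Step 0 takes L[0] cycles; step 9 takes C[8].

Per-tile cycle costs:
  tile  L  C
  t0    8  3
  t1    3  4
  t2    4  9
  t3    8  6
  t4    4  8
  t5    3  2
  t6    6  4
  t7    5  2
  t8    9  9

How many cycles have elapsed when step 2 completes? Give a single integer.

end_cycle[2] = 15

[0] DMA t0→A (8c) ∥ CU idle ⇒ 8c, clock 8
[1] DMA t1→B (3c) ∥ CU A:t0 (3c) ⇒ 3c, clock 11
[2] DMA t2→A (4c) ∥ CU B:t1 (4c) ⇒ 4c, clock 15
[3] DMA t3→B (8c) ∥ CU A:t2 (9c) ⇒ 9c, clock 24
[4] DMA t4→A (4c) ∥ CU B:t3 (6c) ⇒ 6c, clock 30
[5] DMA t5→B (3c) ∥ CU A:t4 (8c) ⇒ 8c, clock 38
[6] DMA t6→A (6c) ∥ CU B:t5 (2c) ⇒ 6c, clock 44
[7] DMA t7→B (5c) ∥ CU A:t6 (4c) ⇒ 5c, clock 49
[8] DMA t8→A (9c) ∥ CU B:t7 (2c) ⇒ 9c, clock 58
[9] DMA idle ∥ CU A:t8 (9c) ⇒ 9c, clock 67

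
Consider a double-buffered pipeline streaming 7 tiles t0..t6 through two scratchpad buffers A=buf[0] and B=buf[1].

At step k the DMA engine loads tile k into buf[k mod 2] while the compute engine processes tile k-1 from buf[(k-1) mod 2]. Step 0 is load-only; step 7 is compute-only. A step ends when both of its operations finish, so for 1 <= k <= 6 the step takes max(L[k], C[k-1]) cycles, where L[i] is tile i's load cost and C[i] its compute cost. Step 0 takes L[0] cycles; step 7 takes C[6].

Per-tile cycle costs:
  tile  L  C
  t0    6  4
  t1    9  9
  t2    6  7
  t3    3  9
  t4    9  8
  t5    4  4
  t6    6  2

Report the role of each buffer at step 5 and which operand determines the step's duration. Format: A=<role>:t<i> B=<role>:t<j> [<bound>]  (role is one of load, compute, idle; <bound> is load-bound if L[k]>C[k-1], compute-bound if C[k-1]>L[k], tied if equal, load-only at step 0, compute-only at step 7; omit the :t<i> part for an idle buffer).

step 5: A=compute:t4 B=load:t5 [compute-bound]

k=0 load=t0/6c comp=- wait=6 total=6
k=1 load=t1/9c comp=t0/4c wait=9 total=15
k=2 load=t2/6c comp=t1/9c wait=9 total=24
k=3 load=t3/3c comp=t2/7c wait=7 total=31
k=4 load=t4/9c comp=t3/9c wait=9 total=40
k=5 load=t5/4c comp=t4/8c wait=8 total=48
k=6 load=t6/6c comp=t5/4c wait=6 total=54
k=7 load=- comp=t6/2c wait=2 total=56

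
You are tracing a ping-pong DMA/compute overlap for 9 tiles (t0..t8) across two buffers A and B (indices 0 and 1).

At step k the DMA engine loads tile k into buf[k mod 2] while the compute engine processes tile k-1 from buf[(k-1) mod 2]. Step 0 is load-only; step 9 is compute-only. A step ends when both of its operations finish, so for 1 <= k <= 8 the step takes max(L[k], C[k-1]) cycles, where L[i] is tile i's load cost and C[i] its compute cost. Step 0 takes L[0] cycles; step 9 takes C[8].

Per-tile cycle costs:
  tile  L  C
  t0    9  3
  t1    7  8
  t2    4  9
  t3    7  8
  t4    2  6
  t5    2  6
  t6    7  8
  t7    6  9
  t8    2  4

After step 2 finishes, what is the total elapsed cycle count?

[0] DMA t0→A (9c) ∥ CU idle ⇒ 9c, clock 9
[1] DMA t1→B (7c) ∥ CU A:t0 (3c) ⇒ 7c, clock 16
[2] DMA t2→A (4c) ∥ CU B:t1 (8c) ⇒ 8c, clock 24
[3] DMA t3→B (7c) ∥ CU A:t2 (9c) ⇒ 9c, clock 33
[4] DMA t4→A (2c) ∥ CU B:t3 (8c) ⇒ 8c, clock 41
[5] DMA t5→B (2c) ∥ CU A:t4 (6c) ⇒ 6c, clock 47
[6] DMA t6→A (7c) ∥ CU B:t5 (6c) ⇒ 7c, clock 54
[7] DMA t7→B (6c) ∥ CU A:t6 (8c) ⇒ 8c, clock 62
[8] DMA t8→A (2c) ∥ CU B:t7 (9c) ⇒ 9c, clock 71
[9] DMA idle ∥ CU A:t8 (4c) ⇒ 4c, clock 75

end_cycle[2] = 24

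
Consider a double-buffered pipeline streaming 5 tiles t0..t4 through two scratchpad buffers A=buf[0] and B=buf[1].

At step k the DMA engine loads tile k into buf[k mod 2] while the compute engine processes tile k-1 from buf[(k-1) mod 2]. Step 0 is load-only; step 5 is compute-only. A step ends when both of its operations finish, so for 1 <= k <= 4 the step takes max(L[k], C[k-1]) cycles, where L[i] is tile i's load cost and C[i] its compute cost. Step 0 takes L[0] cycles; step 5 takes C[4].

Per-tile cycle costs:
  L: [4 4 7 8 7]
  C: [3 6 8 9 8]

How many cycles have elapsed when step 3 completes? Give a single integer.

step 0: L[0]=4 → dur=4, Σ=4 | A=load:t0 B=idle [load-only]
step 1: L[1]=4 C[0]=3 → dur=4, Σ=8 | A=compute:t0 B=load:t1 [load-bound]
step 2: L[2]=7 C[1]=6 → dur=7, Σ=15 | A=load:t2 B=compute:t1 [load-bound]
step 3: L[3]=8 C[2]=8 → dur=8, Σ=23 | A=compute:t2 B=load:t3 [tied]
step 4: L[4]=7 C[3]=9 → dur=9, Σ=32 | A=load:t4 B=compute:t3 [compute-bound]
step 5: C[4]=8 → dur=8, Σ=40 | A=compute:t4 B=idle [compute-only]

end_cycle[3] = 23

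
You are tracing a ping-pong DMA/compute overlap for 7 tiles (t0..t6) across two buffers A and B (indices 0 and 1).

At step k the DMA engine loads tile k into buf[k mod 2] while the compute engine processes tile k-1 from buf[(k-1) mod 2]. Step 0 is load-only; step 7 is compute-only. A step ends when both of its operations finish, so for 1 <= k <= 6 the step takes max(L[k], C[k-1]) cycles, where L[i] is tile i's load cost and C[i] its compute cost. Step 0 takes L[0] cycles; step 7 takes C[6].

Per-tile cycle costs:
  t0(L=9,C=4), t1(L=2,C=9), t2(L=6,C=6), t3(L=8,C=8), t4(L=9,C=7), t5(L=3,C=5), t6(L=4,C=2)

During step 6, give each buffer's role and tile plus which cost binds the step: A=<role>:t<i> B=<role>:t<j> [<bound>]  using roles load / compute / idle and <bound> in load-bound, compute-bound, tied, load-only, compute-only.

step 6: A=load:t6 B=compute:t5 [compute-bound]

step 0: L[0]=9 → dur=9, Σ=9 | A=load:t0 B=idle [load-only]
step 1: L[1]=2 C[0]=4 → dur=4, Σ=13 | A=compute:t0 B=load:t1 [compute-bound]
step 2: L[2]=6 C[1]=9 → dur=9, Σ=22 | A=load:t2 B=compute:t1 [compute-bound]
step 3: L[3]=8 C[2]=6 → dur=8, Σ=30 | A=compute:t2 B=load:t3 [load-bound]
step 4: L[4]=9 C[3]=8 → dur=9, Σ=39 | A=load:t4 B=compute:t3 [load-bound]
step 5: L[5]=3 C[4]=7 → dur=7, Σ=46 | A=compute:t4 B=load:t5 [compute-bound]
step 6: L[6]=4 C[5]=5 → dur=5, Σ=51 | A=load:t6 B=compute:t5 [compute-bound]
step 7: C[6]=2 → dur=2, Σ=53 | A=compute:t6 B=idle [compute-only]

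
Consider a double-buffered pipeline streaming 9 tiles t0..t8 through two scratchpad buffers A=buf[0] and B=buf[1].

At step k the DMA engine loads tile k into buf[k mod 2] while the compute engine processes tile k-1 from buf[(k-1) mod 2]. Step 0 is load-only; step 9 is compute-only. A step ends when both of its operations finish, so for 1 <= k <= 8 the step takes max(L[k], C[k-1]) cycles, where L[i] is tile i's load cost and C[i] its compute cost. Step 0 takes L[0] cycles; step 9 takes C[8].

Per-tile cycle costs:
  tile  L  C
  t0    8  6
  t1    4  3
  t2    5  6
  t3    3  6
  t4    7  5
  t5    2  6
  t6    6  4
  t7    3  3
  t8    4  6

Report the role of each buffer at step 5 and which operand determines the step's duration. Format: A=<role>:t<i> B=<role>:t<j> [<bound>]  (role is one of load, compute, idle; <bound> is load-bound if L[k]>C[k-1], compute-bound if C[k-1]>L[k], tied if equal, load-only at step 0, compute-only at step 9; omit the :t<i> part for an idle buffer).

step 5: A=compute:t4 B=load:t5 [compute-bound]

step 0: L[0]=8 → dur=8, Σ=8 | A=load:t0 B=idle [load-only]
step 1: L[1]=4 C[0]=6 → dur=6, Σ=14 | A=compute:t0 B=load:t1 [compute-bound]
step 2: L[2]=5 C[1]=3 → dur=5, Σ=19 | A=load:t2 B=compute:t1 [load-bound]
step 3: L[3]=3 C[2]=6 → dur=6, Σ=25 | A=compute:t2 B=load:t3 [compute-bound]
step 4: L[4]=7 C[3]=6 → dur=7, Σ=32 | A=load:t4 B=compute:t3 [load-bound]
step 5: L[5]=2 C[4]=5 → dur=5, Σ=37 | A=compute:t4 B=load:t5 [compute-bound]
step 6: L[6]=6 C[5]=6 → dur=6, Σ=43 | A=load:t6 B=compute:t5 [tied]
step 7: L[7]=3 C[6]=4 → dur=4, Σ=47 | A=compute:t6 B=load:t7 [compute-bound]
step 8: L[8]=4 C[7]=3 → dur=4, Σ=51 | A=load:t8 B=compute:t7 [load-bound]
step 9: C[8]=6 → dur=6, Σ=57 | A=compute:t8 B=idle [compute-only]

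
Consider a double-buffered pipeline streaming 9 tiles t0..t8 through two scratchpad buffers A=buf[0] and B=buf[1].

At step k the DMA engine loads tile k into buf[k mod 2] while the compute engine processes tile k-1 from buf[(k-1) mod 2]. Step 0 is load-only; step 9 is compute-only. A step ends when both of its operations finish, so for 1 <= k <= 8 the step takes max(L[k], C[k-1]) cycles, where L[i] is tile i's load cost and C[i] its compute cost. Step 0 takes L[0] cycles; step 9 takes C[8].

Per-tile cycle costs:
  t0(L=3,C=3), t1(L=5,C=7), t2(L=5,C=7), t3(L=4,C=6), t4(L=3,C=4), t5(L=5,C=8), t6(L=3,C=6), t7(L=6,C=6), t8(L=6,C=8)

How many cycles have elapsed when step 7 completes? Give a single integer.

k=0 load=t0/3c comp=- wait=3 total=3
k=1 load=t1/5c comp=t0/3c wait=5 total=8
k=2 load=t2/5c comp=t1/7c wait=7 total=15
k=3 load=t3/4c comp=t2/7c wait=7 total=22
k=4 load=t4/3c comp=t3/6c wait=6 total=28
k=5 load=t5/5c comp=t4/4c wait=5 total=33
k=6 load=t6/3c comp=t5/8c wait=8 total=41
k=7 load=t7/6c comp=t6/6c wait=6 total=47
k=8 load=t8/6c comp=t7/6c wait=6 total=53
k=9 load=- comp=t8/8c wait=8 total=61

end_cycle[7] = 47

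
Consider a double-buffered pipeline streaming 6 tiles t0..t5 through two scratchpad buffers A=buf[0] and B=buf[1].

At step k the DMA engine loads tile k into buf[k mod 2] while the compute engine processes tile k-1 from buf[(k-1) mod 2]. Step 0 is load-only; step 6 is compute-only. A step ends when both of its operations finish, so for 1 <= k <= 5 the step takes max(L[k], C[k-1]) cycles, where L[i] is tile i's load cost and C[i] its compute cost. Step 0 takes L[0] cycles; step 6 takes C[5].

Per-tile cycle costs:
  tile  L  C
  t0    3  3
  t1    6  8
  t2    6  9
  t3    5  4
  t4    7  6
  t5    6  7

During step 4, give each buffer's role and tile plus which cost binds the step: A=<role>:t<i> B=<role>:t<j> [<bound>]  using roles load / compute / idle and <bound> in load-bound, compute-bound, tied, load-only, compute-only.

step 4: A=load:t4 B=compute:t3 [load-bound]

[0] DMA t0→A (3c) ∥ CU idle ⇒ 3c, clock 3
[1] DMA t1→B (6c) ∥ CU A:t0 (3c) ⇒ 6c, clock 9
[2] DMA t2→A (6c) ∥ CU B:t1 (8c) ⇒ 8c, clock 17
[3] DMA t3→B (5c) ∥ CU A:t2 (9c) ⇒ 9c, clock 26
[4] DMA t4→A (7c) ∥ CU B:t3 (4c) ⇒ 7c, clock 33
[5] DMA t5→B (6c) ∥ CU A:t4 (6c) ⇒ 6c, clock 39
[6] DMA idle ∥ CU B:t5 (7c) ⇒ 7c, clock 46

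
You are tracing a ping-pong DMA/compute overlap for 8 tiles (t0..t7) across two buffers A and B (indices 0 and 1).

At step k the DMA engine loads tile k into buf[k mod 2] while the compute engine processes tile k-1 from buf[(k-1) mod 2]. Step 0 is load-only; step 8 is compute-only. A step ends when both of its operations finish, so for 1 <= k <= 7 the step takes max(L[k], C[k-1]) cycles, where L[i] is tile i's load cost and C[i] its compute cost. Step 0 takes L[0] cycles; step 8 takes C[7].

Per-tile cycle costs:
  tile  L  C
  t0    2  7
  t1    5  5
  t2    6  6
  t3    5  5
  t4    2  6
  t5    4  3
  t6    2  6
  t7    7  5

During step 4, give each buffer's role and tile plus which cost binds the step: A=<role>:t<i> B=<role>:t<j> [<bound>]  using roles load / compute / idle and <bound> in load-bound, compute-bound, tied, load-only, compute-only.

[0] DMA t0→A (2c) ∥ CU idle ⇒ 2c, clock 2
[1] DMA t1→B (5c) ∥ CU A:t0 (7c) ⇒ 7c, clock 9
[2] DMA t2→A (6c) ∥ CU B:t1 (5c) ⇒ 6c, clock 15
[3] DMA t3→B (5c) ∥ CU A:t2 (6c) ⇒ 6c, clock 21
[4] DMA t4→A (2c) ∥ CU B:t3 (5c) ⇒ 5c, clock 26
[5] DMA t5→B (4c) ∥ CU A:t4 (6c) ⇒ 6c, clock 32
[6] DMA t6→A (2c) ∥ CU B:t5 (3c) ⇒ 3c, clock 35
[7] DMA t7→B (7c) ∥ CU A:t6 (6c) ⇒ 7c, clock 42
[8] DMA idle ∥ CU B:t7 (5c) ⇒ 5c, clock 47

step 4: A=load:t4 B=compute:t3 [compute-bound]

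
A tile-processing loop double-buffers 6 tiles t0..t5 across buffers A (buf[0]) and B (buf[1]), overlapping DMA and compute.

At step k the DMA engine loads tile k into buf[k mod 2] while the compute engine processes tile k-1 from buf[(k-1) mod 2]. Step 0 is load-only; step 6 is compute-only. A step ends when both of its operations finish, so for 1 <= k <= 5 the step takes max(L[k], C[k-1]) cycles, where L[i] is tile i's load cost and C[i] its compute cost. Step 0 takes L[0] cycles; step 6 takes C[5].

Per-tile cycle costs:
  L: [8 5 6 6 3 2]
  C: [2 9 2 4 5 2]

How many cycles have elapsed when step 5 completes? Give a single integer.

step 0: L[0]=8 → dur=8, Σ=8 | A=load:t0 B=idle [load-only]
step 1: L[1]=5 C[0]=2 → dur=5, Σ=13 | A=compute:t0 B=load:t1 [load-bound]
step 2: L[2]=6 C[1]=9 → dur=9, Σ=22 | A=load:t2 B=compute:t1 [compute-bound]
step 3: L[3]=6 C[2]=2 → dur=6, Σ=28 | A=compute:t2 B=load:t3 [load-bound]
step 4: L[4]=3 C[3]=4 → dur=4, Σ=32 | A=load:t4 B=compute:t3 [compute-bound]
step 5: L[5]=2 C[4]=5 → dur=5, Σ=37 | A=compute:t4 B=load:t5 [compute-bound]
step 6: C[5]=2 → dur=2, Σ=39 | A=idle B=compute:t5 [compute-only]

end_cycle[5] = 37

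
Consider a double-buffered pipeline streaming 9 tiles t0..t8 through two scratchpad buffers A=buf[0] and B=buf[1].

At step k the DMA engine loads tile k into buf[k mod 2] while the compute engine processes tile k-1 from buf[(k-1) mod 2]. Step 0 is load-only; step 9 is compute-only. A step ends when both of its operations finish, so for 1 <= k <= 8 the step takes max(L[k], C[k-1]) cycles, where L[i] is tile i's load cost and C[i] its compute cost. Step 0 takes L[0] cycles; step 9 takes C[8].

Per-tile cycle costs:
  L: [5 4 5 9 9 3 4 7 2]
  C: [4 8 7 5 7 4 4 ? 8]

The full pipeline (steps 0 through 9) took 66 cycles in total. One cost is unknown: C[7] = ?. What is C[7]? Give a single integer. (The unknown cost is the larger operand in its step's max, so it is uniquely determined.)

C[7] = 5

step 0 → dur = L[0]=5 = 5
step 1 → dur = max(L[1]=4, C[0]=4) = 4
step 2 → dur = max(L[2]=5, C[1]=8) = 8
step 3 → dur = max(L[3]=9, C[2]=7) = 9
step 4 → dur = max(L[4]=9, C[3]=5) = 9
step 5 → dur = max(L[5]=3, C[4]=7) = 7
step 6 → dur = max(L[6]=4, C[5]=4) = 4
step 7 → dur = max(L[7]=7, C[6]=4) = 7
step 8 → dur = max(L[8]=2, C[7]=?) = C[7]  (unknown; binding)
step 9 → dur = C[8]=8 = 8
sum of known step durations = 61
dur[8] = total - known = 66 - 61 = 5
C[7] is the binding max in step 8, so C[7] = dur[8] = 5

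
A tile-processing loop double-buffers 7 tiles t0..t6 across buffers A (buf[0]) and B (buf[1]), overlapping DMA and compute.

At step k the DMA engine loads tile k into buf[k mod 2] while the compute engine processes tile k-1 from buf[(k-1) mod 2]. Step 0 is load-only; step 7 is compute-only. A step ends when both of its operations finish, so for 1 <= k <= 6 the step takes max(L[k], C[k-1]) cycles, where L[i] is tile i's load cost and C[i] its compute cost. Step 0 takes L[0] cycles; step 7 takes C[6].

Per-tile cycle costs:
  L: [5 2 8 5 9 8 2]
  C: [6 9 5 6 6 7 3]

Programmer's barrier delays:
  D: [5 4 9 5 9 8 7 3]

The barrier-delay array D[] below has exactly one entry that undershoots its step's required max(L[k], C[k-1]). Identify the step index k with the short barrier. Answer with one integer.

hazard at step 1

[0] required=L[0]=5=5 vs D=5 ok
[1] required=max(L[1]=2,C[0]=6)=6 vs D=4 SHORT
[2] required=max(L[2]=8,C[1]=9)=9 vs D=9 ok
[3] required=max(L[3]=5,C[2]=5)=5 vs D=5 ok
[4] required=max(L[4]=9,C[3]=6)=9 vs D=9 ok
[5] required=max(L[5]=8,C[4]=6)=8 vs D=8 ok
[6] required=max(L[6]=2,C[5]=7)=7 vs D=7 ok
[7] required=C[6]=3=3 vs D=3 ok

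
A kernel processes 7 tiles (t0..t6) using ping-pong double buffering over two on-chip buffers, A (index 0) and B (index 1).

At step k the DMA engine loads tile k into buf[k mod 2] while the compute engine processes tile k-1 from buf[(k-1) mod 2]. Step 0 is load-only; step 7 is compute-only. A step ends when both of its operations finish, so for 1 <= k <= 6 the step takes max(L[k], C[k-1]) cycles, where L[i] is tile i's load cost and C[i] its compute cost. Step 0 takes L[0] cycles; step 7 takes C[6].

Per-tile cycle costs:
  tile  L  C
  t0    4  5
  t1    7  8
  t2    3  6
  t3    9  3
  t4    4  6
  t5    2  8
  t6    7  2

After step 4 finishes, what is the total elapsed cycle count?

end_cycle[4] = 32

step 0: L[0]=4 → dur=4, Σ=4 | A=load:t0 B=idle [load-only]
step 1: L[1]=7 C[0]=5 → dur=7, Σ=11 | A=compute:t0 B=load:t1 [load-bound]
step 2: L[2]=3 C[1]=8 → dur=8, Σ=19 | A=load:t2 B=compute:t1 [compute-bound]
step 3: L[3]=9 C[2]=6 → dur=9, Σ=28 | A=compute:t2 B=load:t3 [load-bound]
step 4: L[4]=4 C[3]=3 → dur=4, Σ=32 | A=load:t4 B=compute:t3 [load-bound]
step 5: L[5]=2 C[4]=6 → dur=6, Σ=38 | A=compute:t4 B=load:t5 [compute-bound]
step 6: L[6]=7 C[5]=8 → dur=8, Σ=46 | A=load:t6 B=compute:t5 [compute-bound]
step 7: C[6]=2 → dur=2, Σ=48 | A=compute:t6 B=idle [compute-only]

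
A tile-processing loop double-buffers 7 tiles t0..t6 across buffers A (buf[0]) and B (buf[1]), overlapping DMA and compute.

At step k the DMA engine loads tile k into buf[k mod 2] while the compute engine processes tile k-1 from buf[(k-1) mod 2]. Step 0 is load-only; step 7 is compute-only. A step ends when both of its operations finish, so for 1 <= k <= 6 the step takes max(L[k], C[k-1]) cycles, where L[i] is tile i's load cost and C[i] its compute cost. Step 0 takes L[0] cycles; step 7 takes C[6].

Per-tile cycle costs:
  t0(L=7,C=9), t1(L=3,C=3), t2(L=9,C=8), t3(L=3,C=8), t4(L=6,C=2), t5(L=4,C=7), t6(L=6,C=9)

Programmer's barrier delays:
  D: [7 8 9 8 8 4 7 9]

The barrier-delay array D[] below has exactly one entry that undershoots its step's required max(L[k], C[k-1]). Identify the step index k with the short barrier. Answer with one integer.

[0] required=L[0]=7=7 vs D=7 ok
[1] required=max(L[1]=3,C[0]=9)=9 vs D=8 SHORT
[2] required=max(L[2]=9,C[1]=3)=9 vs D=9 ok
[3] required=max(L[3]=3,C[2]=8)=8 vs D=8 ok
[4] required=max(L[4]=6,C[3]=8)=8 vs D=8 ok
[5] required=max(L[5]=4,C[4]=2)=4 vs D=4 ok
[6] required=max(L[6]=6,C[5]=7)=7 vs D=7 ok
[7] required=C[6]=9=9 vs D=9 ok

hazard at step 1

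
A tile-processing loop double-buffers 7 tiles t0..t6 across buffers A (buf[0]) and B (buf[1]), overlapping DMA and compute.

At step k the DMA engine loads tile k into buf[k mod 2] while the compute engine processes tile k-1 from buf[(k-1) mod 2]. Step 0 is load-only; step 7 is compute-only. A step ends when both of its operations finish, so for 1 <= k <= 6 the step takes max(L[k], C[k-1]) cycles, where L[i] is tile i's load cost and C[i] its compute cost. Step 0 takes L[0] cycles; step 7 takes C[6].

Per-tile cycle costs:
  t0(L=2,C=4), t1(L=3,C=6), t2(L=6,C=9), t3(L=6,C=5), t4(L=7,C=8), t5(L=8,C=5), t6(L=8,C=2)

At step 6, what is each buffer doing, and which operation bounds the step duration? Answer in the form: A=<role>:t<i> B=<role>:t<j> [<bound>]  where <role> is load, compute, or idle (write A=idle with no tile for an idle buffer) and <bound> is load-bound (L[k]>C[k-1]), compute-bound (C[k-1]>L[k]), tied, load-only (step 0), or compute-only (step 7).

step 6: A=load:t6 B=compute:t5 [load-bound]

  0. 2=2c; end=2; A:t0 B:-
  1. max(3,4)=4c; end=6; A:t0 B:t1
  2. max(6,6)=6c; end=12; A:t2 B:t1
  3. max(6,9)=9c; end=21; A:t2 B:t3
  4. max(7,5)=7c; end=28; A:t4 B:t3
  5. max(8,8)=8c; end=36; A:t4 B:t5
  6. max(8,5)=8c; end=44; A:t6 B:t5
  7. 2=2c; end=46; A:t6 B:t5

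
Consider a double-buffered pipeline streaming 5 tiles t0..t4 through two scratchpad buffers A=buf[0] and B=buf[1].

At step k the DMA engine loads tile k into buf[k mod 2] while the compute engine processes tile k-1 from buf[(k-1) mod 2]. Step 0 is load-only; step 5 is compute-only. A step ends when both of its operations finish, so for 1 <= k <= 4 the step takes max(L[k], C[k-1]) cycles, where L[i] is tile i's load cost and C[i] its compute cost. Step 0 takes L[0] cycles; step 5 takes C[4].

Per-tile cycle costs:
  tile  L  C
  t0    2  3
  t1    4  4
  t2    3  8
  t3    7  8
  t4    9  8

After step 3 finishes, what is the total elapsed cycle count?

  0. 2=2c; end=2; A:t0 B:-
  1. max(4,3)=4c; end=6; A:t0 B:t1
  2. max(3,4)=4c; end=10; A:t2 B:t1
  3. max(7,8)=8c; end=18; A:t2 B:t3
  4. max(9,8)=9c; end=27; A:t4 B:t3
  5. 8=8c; end=35; A:t4 B:t3

end_cycle[3] = 18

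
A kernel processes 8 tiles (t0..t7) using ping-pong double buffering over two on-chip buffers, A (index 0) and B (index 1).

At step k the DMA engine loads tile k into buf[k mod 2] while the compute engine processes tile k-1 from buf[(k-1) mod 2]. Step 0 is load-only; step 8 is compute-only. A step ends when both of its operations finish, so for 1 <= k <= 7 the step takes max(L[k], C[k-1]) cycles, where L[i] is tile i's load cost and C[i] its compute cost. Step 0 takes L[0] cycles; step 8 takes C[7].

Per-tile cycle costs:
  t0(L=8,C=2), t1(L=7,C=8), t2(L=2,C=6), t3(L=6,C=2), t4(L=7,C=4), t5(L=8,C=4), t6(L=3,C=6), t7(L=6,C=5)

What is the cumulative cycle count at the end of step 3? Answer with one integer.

end_cycle[3] = 29

step 0: L[0]=8 → dur=8, Σ=8 | A=load:t0 B=idle [load-only]
step 1: L[1]=7 C[0]=2 → dur=7, Σ=15 | A=compute:t0 B=load:t1 [load-bound]
step 2: L[2]=2 C[1]=8 → dur=8, Σ=23 | A=load:t2 B=compute:t1 [compute-bound]
step 3: L[3]=6 C[2]=6 → dur=6, Σ=29 | A=compute:t2 B=load:t3 [tied]
step 4: L[4]=7 C[3]=2 → dur=7, Σ=36 | A=load:t4 B=compute:t3 [load-bound]
step 5: L[5]=8 C[4]=4 → dur=8, Σ=44 | A=compute:t4 B=load:t5 [load-bound]
step 6: L[6]=3 C[5]=4 → dur=4, Σ=48 | A=load:t6 B=compute:t5 [compute-bound]
step 7: L[7]=6 C[6]=6 → dur=6, Σ=54 | A=compute:t6 B=load:t7 [tied]
step 8: C[7]=5 → dur=5, Σ=59 | A=idle B=compute:t7 [compute-only]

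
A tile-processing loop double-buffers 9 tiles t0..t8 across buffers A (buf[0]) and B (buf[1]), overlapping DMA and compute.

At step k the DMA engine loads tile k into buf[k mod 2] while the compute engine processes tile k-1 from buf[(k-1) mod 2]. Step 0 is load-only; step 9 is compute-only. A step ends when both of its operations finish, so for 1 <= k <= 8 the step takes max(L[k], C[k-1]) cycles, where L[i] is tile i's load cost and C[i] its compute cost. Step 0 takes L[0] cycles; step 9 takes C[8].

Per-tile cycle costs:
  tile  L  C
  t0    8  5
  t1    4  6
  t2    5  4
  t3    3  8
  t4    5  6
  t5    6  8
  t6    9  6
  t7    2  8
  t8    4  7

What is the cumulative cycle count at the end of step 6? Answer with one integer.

[0] DMA t0→A (8c) ∥ CU idle ⇒ 8c, clock 8
[1] DMA t1→B (4c) ∥ CU A:t0 (5c) ⇒ 5c, clock 13
[2] DMA t2→A (5c) ∥ CU B:t1 (6c) ⇒ 6c, clock 19
[3] DMA t3→B (3c) ∥ CU A:t2 (4c) ⇒ 4c, clock 23
[4] DMA t4→A (5c) ∥ CU B:t3 (8c) ⇒ 8c, clock 31
[5] DMA t5→B (6c) ∥ CU A:t4 (6c) ⇒ 6c, clock 37
[6] DMA t6→A (9c) ∥ CU B:t5 (8c) ⇒ 9c, clock 46
[7] DMA t7→B (2c) ∥ CU A:t6 (6c) ⇒ 6c, clock 52
[8] DMA t8→A (4c) ∥ CU B:t7 (8c) ⇒ 8c, clock 60
[9] DMA idle ∥ CU A:t8 (7c) ⇒ 7c, clock 67

end_cycle[6] = 46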